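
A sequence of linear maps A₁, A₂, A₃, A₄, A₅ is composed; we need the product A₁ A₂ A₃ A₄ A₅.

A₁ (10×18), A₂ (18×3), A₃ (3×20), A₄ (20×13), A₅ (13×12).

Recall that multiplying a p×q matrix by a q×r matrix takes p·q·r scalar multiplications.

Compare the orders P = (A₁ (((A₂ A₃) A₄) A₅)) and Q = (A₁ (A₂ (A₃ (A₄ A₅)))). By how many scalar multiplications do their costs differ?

4080

Order P = (A₁ (((A₂ A₃) A₄) A₅)): (A₂ A₃): 18×3 by 3×20 → 18×20, cost 18·3·20 = 1080; ((A₂ A₃) A₄): 18×20 by 20×13 → 18×13, cost 18·20·13 = 4680; cumulative 5760; (((A₂ A₃) A₄) A₅): 18×13 by 13×12 → 18×12, cost 18·13·12 = 2808; cumulative 8568; (A₁ (((A₂ A₃) A₄) A₅)): 10×18 by 18×12 → 10×12, cost 10·18·12 = 2160; cumulative 10728. Total 10728.
Order Q = (A₁ (A₂ (A₃ (A₄ A₅)))): (A₄ A₅): 20×13 by 13×12 → 20×12, cost 20·13·12 = 3120; (A₃ (A₄ A₅)): 3×20 by 20×12 → 3×12, cost 3·20·12 = 720; cumulative 3840; (A₂ (A₃ (A₄ A₅))): 18×3 by 3×12 → 18×12, cost 18·3·12 = 648; cumulative 4488; (A₁ (A₂ (A₃ (A₄ A₅)))): 10×18 by 18×12 → 10×12, cost 10·18·12 = 2160; cumulative 6648. Total 6648.
Difference: |10728 − 6648| = 4080.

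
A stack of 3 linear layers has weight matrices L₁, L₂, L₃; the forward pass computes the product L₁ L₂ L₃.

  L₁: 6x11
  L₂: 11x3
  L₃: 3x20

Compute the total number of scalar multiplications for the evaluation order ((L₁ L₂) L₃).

(L₁ L₂): 6×11 by 11×3 → 6×3, cost 6·11·3 = 198
((L₁ L₂) L₃): 6×3 by 3×20 → 6×20, cost 6·3·20 = 360; cumulative 558
Total: 558 scalar multiplications.

558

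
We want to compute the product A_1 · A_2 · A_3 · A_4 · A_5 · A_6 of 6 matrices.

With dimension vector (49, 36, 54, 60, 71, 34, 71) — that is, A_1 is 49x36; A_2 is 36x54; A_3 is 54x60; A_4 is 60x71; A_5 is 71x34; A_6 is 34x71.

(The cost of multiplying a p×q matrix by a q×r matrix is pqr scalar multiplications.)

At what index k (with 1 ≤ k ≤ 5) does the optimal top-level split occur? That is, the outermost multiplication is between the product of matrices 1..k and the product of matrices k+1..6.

5

Adjacent pairs: A_1A_2 = 49·36·54 = 95256; A_2A_3 = 36·54·60 = 116640; A_3A_4 = 54·60·71 = 230040; A_4A_5 = 60·71·34 = 144840; A_5A_6 = 71·34·71 = 171394.
Length 3: A_1..A_3: k=1: 0+116640+49·36·60=222480; k=2: 95256+0+49·54·60=254016 → min 222480 | A_2..A_4: k=2: 0+230040+36·54·71=368064; k=3: 116640+0+36·60·71=270000 → min 270000 | A_3..A_5: k=3: 0+144840+54·60·34=255000; k=4: 230040+0+54·71·34=360396 → min 255000 | A_4..A_6: k=4: 0+171394+60·71·71=473854; k=5: 144840+0+60·34·71=289680 → min 289680.
Length 4: A_1..A_4: k=1: 0+270000+49·36·71=395244; k=2: 95256+230040+49·54·71=513162; k=3: 222480+0+49·60·71=431220 → min 395244 | A_2..A_5: k=2: 0+255000+36·54·34=321096; k=3: 116640+144840+36·60·34=334920; k=4: 270000+0+36·71·34=356904 → min 321096 | A_3..A_6: k=3: 0+289680+54·60·71=519720; k=4: 230040+171394+54·71·71=673648; k=5: 255000+0+54·34·71=385356 → min 385356.
Length 5: A_1..A_5: k=1: 0+321096+49·36·34=381072; k=2: 95256+255000+49·54·34=440220; k=3: 222480+144840+49·60·34=467280; k=4: 395244+0+49·71·34=513530 → min 381072 | A_2..A_6: k=2: 0+385356+36·54·71=523380; k=3: 116640+289680+36·60·71=559680; k=4: 270000+171394+36·71·71=622870; k=5: 321096+0+36·34·71=408000 → min 408000.
Top-level splits: k=1: (A_1..A_1)·(A_2..A_6) → 0+408000+49·36·71 = 533244; k=2: (A_1..A_2)·(A_3..A_6) → 95256+385356+49·54·71 = 668478; k=3: (A_1..A_3)·(A_4..A_6) → 222480+289680+49·60·71 = 720900; k=4: (A_1..A_4)·(A_5..A_6) → 395244+171394+49·71·71 = 813647; k=5: (A_1..A_5)·(A_6..A_6) → 381072+0+49·34·71 = 499358.
Best split is after A_5, i.e. k = 5.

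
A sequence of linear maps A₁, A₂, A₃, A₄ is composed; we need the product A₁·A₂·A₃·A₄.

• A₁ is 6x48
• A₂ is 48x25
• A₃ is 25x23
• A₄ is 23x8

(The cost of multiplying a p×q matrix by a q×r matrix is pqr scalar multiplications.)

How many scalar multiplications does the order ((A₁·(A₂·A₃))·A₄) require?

35328

(A₂·A₃): 48×25 by 25×23 → 48×23, cost 48·25·23 = 27600
(A₁·(A₂·A₃)): 6×48 by 48×23 → 6×23, cost 6·48·23 = 6624; cumulative 34224
((A₁·(A₂·A₃))·A₄): 6×23 by 23×8 → 6×8, cost 6·23·8 = 1104; cumulative 35328
Total: 35328 scalar multiplications.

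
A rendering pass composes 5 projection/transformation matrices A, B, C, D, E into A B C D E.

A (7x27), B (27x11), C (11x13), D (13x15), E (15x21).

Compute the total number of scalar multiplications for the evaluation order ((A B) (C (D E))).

(A B): 7×27 by 27×11 → 7×11, cost 7·27·11 = 2079
(D E): 13×15 by 15×21 → 13×21, cost 13·15·21 = 4095
(C (D E)): 11×13 by 13×21 → 11×21, cost 11·13·21 = 3003; cumulative 7098
((A B) (C (D E))): 7×11 by 11×21 → 7×21, cost 7·11·21 = 1617; cumulative 10794
Total: 10794 scalar multiplications.

10794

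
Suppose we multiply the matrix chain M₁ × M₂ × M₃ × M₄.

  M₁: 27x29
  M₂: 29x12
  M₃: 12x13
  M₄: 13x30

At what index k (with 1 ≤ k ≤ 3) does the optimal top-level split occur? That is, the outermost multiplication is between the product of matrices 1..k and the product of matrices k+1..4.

2

Adjacent pairs: M₁M₂ = 27·29·12 = 9396; M₂M₃ = 29·12·13 = 4524; M₃M₄ = 12·13·30 = 4680.
Length 3: M₁..M₃: k=1: 0+4524+27·29·13=14703; k=2: 9396+0+27·12·13=13608 → min 13608 | M₂..M₄: k=2: 0+4680+29·12·30=15120; k=3: 4524+0+29·13·30=15834 → min 15120.
Top-level splits: k=1: (M₁..M₁)·(M₂..M₄) → 0+15120+27·29·30 = 38610; k=2: (M₁..M₂)·(M₃..M₄) → 9396+4680+27·12·30 = 23796; k=3: (M₁..M₃)·(M₄..M₄) → 13608+0+27·13·30 = 24138.
Best split is after M₂, i.e. k = 2.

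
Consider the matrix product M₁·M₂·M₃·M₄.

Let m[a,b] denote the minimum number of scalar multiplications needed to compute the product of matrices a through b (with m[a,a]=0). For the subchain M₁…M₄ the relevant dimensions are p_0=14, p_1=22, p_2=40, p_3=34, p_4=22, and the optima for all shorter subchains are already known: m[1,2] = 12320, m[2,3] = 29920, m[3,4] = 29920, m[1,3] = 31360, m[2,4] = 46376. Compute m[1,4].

41832

m[1,4] = min over k∈[1,3] of m[1,k]+m[k+1,4]+p_{0}·p_k·p_{4}.
k=1: 0 + 46376 + 14·22·22 = 53152; k=2: 12320 + 29920 + 14·40·22 = 54560; k=3: 31360 + 0 + 14·34·22 = 41832.
Minimum: 41832 at k=3.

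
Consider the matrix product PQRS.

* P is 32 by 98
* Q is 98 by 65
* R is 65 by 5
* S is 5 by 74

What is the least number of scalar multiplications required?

Adjacent pairs: PQ = 32·98·65 = 203840; QR = 98·65·5 = 31850; RS = 65·5·74 = 24050.
Length 3: P..R: k=1: 0+31850+32·98·5=47530; k=2: 203840+0+32·65·5=214240 → min 47530 | Q..S: k=2: 0+24050+98·65·74=495430; k=3: 31850+0+98·5·74=68110 → min 68110.
Length 4: P..S: k=1: 0+68110+32·98·74=300174; k=2: 203840+24050+32·65·74=381810; k=3: 47530+0+32·5·74=59370 → min 59370.
Optimal order: ((P(QR))S) with cost 59370.

59370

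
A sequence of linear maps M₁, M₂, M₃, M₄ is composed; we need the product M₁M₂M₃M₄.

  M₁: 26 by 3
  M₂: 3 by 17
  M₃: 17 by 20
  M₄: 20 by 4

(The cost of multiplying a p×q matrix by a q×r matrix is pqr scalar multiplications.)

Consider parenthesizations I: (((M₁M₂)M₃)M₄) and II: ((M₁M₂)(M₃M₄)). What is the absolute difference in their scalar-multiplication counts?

Order I = (((M₁M₂)M₃)M₄): (M₁M₂): 26×3 by 3×17 → 26×17, cost 26·3·17 = 1326; ((M₁M₂)M₃): 26×17 by 17×20 → 26×20, cost 26·17·20 = 8840; cumulative 10166; (((M₁M₂)M₃)M₄): 26×20 by 20×4 → 26×4, cost 26·20·4 = 2080; cumulative 12246. Total 12246.
Order II = ((M₁M₂)(M₃M₄)): (M₁M₂): 26×3 by 3×17 → 26×17, cost 26·3·17 = 1326; (M₃M₄): 17×20 by 20×4 → 17×4, cost 17·20·4 = 1360; ((M₁M₂)(M₃M₄)): 26×17 by 17×4 → 26×4, cost 26·17·4 = 1768; cumulative 4454. Total 4454.
Difference: |12246 − 4454| = 7792.

7792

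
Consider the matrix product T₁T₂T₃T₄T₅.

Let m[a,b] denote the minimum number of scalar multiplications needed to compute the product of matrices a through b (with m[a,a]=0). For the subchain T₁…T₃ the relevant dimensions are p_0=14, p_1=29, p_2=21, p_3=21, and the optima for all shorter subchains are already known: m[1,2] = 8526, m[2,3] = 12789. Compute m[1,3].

14700

m[1,3] = min over k∈[1,2] of m[1,k]+m[k+1,3]+p_{0}·p_k·p_{3}.
k=1: 0 + 12789 + 14·29·21 = 21315; k=2: 8526 + 0 + 14·21·21 = 14700.
Minimum: 14700 at k=2.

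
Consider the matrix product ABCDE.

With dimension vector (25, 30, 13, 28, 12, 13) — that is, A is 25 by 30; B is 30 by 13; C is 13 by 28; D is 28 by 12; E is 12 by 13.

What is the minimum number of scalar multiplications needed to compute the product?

20371

Adjacent pairs: AB = 25·30·13 = 9750; BC = 30·13·28 = 10920; CD = 13·28·12 = 4368; DE = 28·12·13 = 4368.
Length 3: A..C: k=1: 0+10920+25·30·28=31920; k=2: 9750+0+25·13·28=18850 → min 18850 | B..D: k=2: 0+4368+30·13·12=9048; k=3: 10920+0+30·28·12=21000 → min 9048 | C..E: k=3: 0+4368+13·28·13=9100; k=4: 4368+0+13·12·13=6396 → min 6396.
Length 4: A..D: k=1: 0+9048+25·30·12=18048; k=2: 9750+4368+25·13·12=18018; k=3: 18850+0+25·28·12=27250 → min 18018 | B..E: k=2: 0+6396+30·13·13=11466; k=3: 10920+4368+30·28·13=26208; k=4: 9048+0+30·12·13=13728 → min 11466.
Length 5: A..E: k=1: 0+11466+25·30·13=21216; k=2: 9750+6396+25·13·13=20371; k=3: 18850+4368+25·28·13=32318; k=4: 18018+0+25·12·13=21918 → min 20371.
Optimal order: ((AB)((CD)E)) with cost 20371.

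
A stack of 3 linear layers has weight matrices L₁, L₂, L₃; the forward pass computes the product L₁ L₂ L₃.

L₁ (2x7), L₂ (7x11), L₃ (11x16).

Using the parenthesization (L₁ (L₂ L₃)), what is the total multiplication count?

(L₂ L₃): 7×11 by 11×16 → 7×16, cost 7·11·16 = 1232
(L₁ (L₂ L₃)): 2×7 by 7×16 → 2×16, cost 2·7·16 = 224; cumulative 1456
Total: 1456 scalar multiplications.

1456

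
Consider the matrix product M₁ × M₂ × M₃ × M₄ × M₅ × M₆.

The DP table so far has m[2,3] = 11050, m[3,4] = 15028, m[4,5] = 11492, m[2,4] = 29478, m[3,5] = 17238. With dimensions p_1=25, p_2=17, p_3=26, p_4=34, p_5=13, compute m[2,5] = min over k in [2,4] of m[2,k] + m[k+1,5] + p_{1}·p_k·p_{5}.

22763

m[2,5] = min over k∈[2,4] of m[2,k]+m[k+1,5]+p_{1}·p_k·p_{5}.
k=2: 0 + 17238 + 25·17·13 = 22763; k=3: 11050 + 11492 + 25·26·13 = 30992; k=4: 29478 + 0 + 25·34·13 = 40528.
Minimum: 22763 at k=2.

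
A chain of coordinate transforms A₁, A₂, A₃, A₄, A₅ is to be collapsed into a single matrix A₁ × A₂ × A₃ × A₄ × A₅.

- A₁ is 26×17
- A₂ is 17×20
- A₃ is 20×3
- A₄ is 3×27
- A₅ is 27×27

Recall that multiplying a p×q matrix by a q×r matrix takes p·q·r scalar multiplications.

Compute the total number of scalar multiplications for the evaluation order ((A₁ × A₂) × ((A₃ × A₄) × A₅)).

(A₁ × A₂): 26×17 by 17×20 → 26×20, cost 26·17·20 = 8840
(A₃ × A₄): 20×3 by 3×27 → 20×27, cost 20·3·27 = 1620
((A₃ × A₄) × A₅): 20×27 by 27×27 → 20×27, cost 20·27·27 = 14580; cumulative 16200
((A₁ × A₂) × ((A₃ × A₄) × A₅)): 26×20 by 20×27 → 26×27, cost 26·20·27 = 14040; cumulative 39080
Total: 39080 scalar multiplications.

39080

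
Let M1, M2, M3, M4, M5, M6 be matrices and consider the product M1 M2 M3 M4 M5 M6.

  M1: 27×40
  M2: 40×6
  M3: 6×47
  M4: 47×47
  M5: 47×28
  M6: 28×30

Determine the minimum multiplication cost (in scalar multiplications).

Adjacent pairs: M1M2 = 27·40·6 = 6480; M2M3 = 40·6·47 = 11280; M3M4 = 6·47·47 = 13254; M4M5 = 47·47·28 = 61852; M5M6 = 47·28·30 = 39480.
Length 3: M1..M3: k=1: 0+11280+27·40·47=62040; k=2: 6480+0+27·6·47=14094 → min 14094 | M2..M4: k=2: 0+13254+40·6·47=24534; k=3: 11280+0+40·47·47=99640 → min 24534 | M3..M5: k=3: 0+61852+6·47·28=69748; k=4: 13254+0+6·47·28=21150 → min 21150 | M4..M6: k=4: 0+39480+47·47·30=105750; k=5: 61852+0+47·28·30=101332 → min 101332.
Length 4: M1..M4: k=1: 0+24534+27·40·47=75294; k=2: 6480+13254+27·6·47=27348; k=3: 14094+0+27·47·47=73737 → min 27348 | M2..M5: k=2: 0+21150+40·6·28=27870; k=3: 11280+61852+40·47·28=125772; k=4: 24534+0+40·47·28=77174 → min 27870 | M3..M6: k=3: 0+101332+6·47·30=109792; k=4: 13254+39480+6·47·30=61194; k=5: 21150+0+6·28·30=26190 → min 26190.
Length 5: M1..M5: k=1: 0+27870+27·40·28=58110; k=2: 6480+21150+27·6·28=32166; k=3: 14094+61852+27·47·28=111478; k=4: 27348+0+27·47·28=62880 → min 32166 | M2..M6: k=2: 0+26190+40·6·30=33390; k=3: 11280+101332+40·47·30=169012; k=4: 24534+39480+40·47·30=120414; k=5: 27870+0+40·28·30=61470 → min 33390.
Length 6: M1..M6: k=1: 0+33390+27·40·30=65790; k=2: 6480+26190+27·6·30=37530; k=3: 14094+101332+27·47·30=153496; k=4: 27348+39480+27·47·30=104898; k=5: 32166+0+27·28·30=54846 → min 37530.
Optimal order: ((M1 M2) (((M3 M4) M5) M6)) with cost 37530.

37530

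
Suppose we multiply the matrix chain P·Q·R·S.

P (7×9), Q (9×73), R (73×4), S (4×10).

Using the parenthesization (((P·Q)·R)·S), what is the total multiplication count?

(P·Q): 7×9 by 9×73 → 7×73, cost 7·9·73 = 4599
((P·Q)·R): 7×73 by 73×4 → 7×4, cost 7·73·4 = 2044; cumulative 6643
(((P·Q)·R)·S): 7×4 by 4×10 → 7×10, cost 7·4·10 = 280; cumulative 6923
Total: 6923 scalar multiplications.

6923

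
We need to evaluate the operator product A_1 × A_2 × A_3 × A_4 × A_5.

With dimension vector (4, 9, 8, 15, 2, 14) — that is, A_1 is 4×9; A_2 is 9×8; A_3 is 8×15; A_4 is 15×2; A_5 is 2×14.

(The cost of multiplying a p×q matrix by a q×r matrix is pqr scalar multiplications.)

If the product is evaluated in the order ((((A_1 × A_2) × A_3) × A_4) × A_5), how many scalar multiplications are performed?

(A_1 × A_2): 4×9 by 9×8 → 4×8, cost 4·9·8 = 288
((A_1 × A_2) × A_3): 4×8 by 8×15 → 4×15, cost 4·8·15 = 480; cumulative 768
(((A_1 × A_2) × A_3) × A_4): 4×15 by 15×2 → 4×2, cost 4·15·2 = 120; cumulative 888
((((A_1 × A_2) × A_3) × A_4) × A_5): 4×2 by 2×14 → 4×14, cost 4·2·14 = 112; cumulative 1000
Total: 1000 scalar multiplications.

1000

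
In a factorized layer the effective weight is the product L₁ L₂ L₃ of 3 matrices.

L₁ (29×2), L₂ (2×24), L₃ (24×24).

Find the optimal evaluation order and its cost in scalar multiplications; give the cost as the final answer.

2544

(L₁ (L₂ L₃)): cost 2544.
((L₁ L₂) L₃): cost 18096.
Optimal: (L₁ (L₂ L₃)) with cost 2544.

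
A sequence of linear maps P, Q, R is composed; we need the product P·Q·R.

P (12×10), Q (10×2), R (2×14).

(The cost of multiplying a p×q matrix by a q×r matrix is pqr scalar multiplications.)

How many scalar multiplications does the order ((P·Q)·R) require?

576

(P·Q): 12×10 by 10×2 → 12×2, cost 12·10·2 = 240
((P·Q)·R): 12×2 by 2×14 → 12×14, cost 12·2·14 = 336; cumulative 576
Total: 576 scalar multiplications.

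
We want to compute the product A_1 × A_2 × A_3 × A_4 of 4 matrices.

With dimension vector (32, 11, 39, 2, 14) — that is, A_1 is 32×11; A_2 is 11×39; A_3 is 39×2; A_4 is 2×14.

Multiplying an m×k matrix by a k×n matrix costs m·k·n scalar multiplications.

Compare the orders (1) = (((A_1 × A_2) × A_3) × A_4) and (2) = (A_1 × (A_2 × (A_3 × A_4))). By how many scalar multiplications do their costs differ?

Order (1) = (((A_1 × A_2) × A_3) × A_4): (A_1 × A_2): 32×11 by 11×39 → 32×39, cost 32·11·39 = 13728; ((A_1 × A_2) × A_3): 32×39 by 39×2 → 32×2, cost 32·39·2 = 2496; cumulative 16224; (((A_1 × A_2) × A_3) × A_4): 32×2 by 2×14 → 32×14, cost 32·2·14 = 896; cumulative 17120. Total 17120.
Order (2) = (A_1 × (A_2 × (A_3 × A_4))): (A_3 × A_4): 39×2 by 2×14 → 39×14, cost 39·2·14 = 1092; (A_2 × (A_3 × A_4)): 11×39 by 39×14 → 11×14, cost 11·39·14 = 6006; cumulative 7098; (A_1 × (A_2 × (A_3 × A_4))): 32×11 by 11×14 → 32×14, cost 32·11·14 = 4928; cumulative 12026. Total 12026.
Difference: |17120 − 12026| = 5094.

5094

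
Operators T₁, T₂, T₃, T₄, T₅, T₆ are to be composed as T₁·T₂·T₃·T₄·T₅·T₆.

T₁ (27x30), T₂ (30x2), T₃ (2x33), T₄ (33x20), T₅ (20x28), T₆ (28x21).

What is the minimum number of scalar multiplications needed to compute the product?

Adjacent pairs: T₁T₂ = 27·30·2 = 1620; T₂T₃ = 30·2·33 = 1980; T₃T₄ = 2·33·20 = 1320; T₄T₅ = 33·20·28 = 18480; T₅T₆ = 20·28·21 = 11760.
Length 3: T₁..T₃: k=1: 0+1980+27·30·33=28710; k=2: 1620+0+27·2·33=3402 → min 3402 | T₂..T₄: k=2: 0+1320+30·2·20=2520; k=3: 1980+0+30·33·20=21780 → min 2520 | T₃..T₅: k=3: 0+18480+2·33·28=20328; k=4: 1320+0+2·20·28=2440 → min 2440 | T₄..T₆: k=4: 0+11760+33·20·21=25620; k=5: 18480+0+33·28·21=37884 → min 25620.
Length 4: T₁..T₄: k=1: 0+2520+27·30·20=18720; k=2: 1620+1320+27·2·20=4020; k=3: 3402+0+27·33·20=21222 → min 4020 | T₂..T₅: k=2: 0+2440+30·2·28=4120; k=3: 1980+18480+30·33·28=48180; k=4: 2520+0+30·20·28=19320 → min 4120 | T₃..T₆: k=3: 0+25620+2·33·21=27006; k=4: 1320+11760+2·20·21=13920; k=5: 2440+0+2·28·21=3616 → min 3616.
Length 5: T₁..T₅: k=1: 0+4120+27·30·28=26800; k=2: 1620+2440+27·2·28=5572; k=3: 3402+18480+27·33·28=46830; k=4: 4020+0+27·20·28=19140 → min 5572 | T₂..T₆: k=2: 0+3616+30·2·21=4876; k=3: 1980+25620+30·33·21=48390; k=4: 2520+11760+30·20·21=26880; k=5: 4120+0+30·28·21=21760 → min 4876.
Length 6: T₁..T₆: k=1: 0+4876+27·30·21=21886; k=2: 1620+3616+27·2·21=6370; k=3: 3402+25620+27·33·21=47733; k=4: 4020+11760+27·20·21=27120; k=5: 5572+0+27·28·21=21448 → min 6370.
Optimal order: ((T₁·T₂)·(((T₃·T₄)·T₅)·T₆)) with cost 6370.

6370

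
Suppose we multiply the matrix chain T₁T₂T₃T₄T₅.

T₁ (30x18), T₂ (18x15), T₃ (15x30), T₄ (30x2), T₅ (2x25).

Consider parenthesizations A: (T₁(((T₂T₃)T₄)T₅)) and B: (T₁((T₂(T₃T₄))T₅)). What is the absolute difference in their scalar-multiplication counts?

7740

Order A = (T₁(((T₂T₃)T₄)T₅)): (T₂T₃): 18×15 by 15×30 → 18×30, cost 18·15·30 = 8100; ((T₂T₃)T₄): 18×30 by 30×2 → 18×2, cost 18·30·2 = 1080; cumulative 9180; (((T₂T₃)T₄)T₅): 18×2 by 2×25 → 18×25, cost 18·2·25 = 900; cumulative 10080; (T₁(((T₂T₃)T₄)T₅)): 30×18 by 18×25 → 30×25, cost 30·18·25 = 13500; cumulative 23580. Total 23580.
Order B = (T₁((T₂(T₃T₄))T₅)): (T₃T₄): 15×30 by 30×2 → 15×2, cost 15·30·2 = 900; (T₂(T₃T₄)): 18×15 by 15×2 → 18×2, cost 18·15·2 = 540; cumulative 1440; ((T₂(T₃T₄))T₅): 18×2 by 2×25 → 18×25, cost 18·2·25 = 900; cumulative 2340; (T₁((T₂(T₃T₄))T₅)): 30×18 by 18×25 → 30×25, cost 30·18·25 = 13500; cumulative 15840. Total 15840.
Difference: |23580 − 15840| = 7740.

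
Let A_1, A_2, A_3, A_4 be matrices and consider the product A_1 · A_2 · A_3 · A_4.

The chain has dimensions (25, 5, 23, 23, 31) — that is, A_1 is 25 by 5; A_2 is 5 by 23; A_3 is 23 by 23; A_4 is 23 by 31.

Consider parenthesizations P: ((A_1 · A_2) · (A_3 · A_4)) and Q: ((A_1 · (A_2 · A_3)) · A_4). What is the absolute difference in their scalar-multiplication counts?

13754

Order P = ((A_1 · A_2) · (A_3 · A_4)): (A_1 · A_2): 25×5 by 5×23 → 25×23, cost 25·5·23 = 2875; (A_3 · A_4): 23×23 by 23×31 → 23×31, cost 23·23·31 = 16399; ((A_1 · A_2) · (A_3 · A_4)): 25×23 by 23×31 → 25×31, cost 25·23·31 = 17825; cumulative 37099. Total 37099.
Order Q = ((A_1 · (A_2 · A_3)) · A_4): (A_2 · A_3): 5×23 by 23×23 → 5×23, cost 5·23·23 = 2645; (A_1 · (A_2 · A_3)): 25×5 by 5×23 → 25×23, cost 25·5·23 = 2875; cumulative 5520; ((A_1 · (A_2 · A_3)) · A_4): 25×23 by 23×31 → 25×31, cost 25·23·31 = 17825; cumulative 23345. Total 23345.
Difference: |37099 − 23345| = 13754.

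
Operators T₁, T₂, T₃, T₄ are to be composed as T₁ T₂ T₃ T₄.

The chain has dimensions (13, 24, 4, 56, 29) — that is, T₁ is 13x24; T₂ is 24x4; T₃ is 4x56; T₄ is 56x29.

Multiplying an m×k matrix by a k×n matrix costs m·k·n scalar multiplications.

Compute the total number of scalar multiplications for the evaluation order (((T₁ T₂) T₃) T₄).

25272

(T₁ T₂): 13×24 by 24×4 → 13×4, cost 13·24·4 = 1248
((T₁ T₂) T₃): 13×4 by 4×56 → 13×56, cost 13·4·56 = 2912; cumulative 4160
(((T₁ T₂) T₃) T₄): 13×56 by 56×29 → 13×29, cost 13·56·29 = 21112; cumulative 25272
Total: 25272 scalar multiplications.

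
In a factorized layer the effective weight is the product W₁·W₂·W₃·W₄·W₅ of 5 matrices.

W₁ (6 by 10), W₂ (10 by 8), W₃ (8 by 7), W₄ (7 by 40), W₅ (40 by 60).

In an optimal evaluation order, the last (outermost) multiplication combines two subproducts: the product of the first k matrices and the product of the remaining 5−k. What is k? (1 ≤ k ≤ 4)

4

Adjacent pairs: W₁W₂ = 6·10·8 = 480; W₂W₃ = 10·8·7 = 560; W₃W₄ = 8·7·40 = 2240; W₄W₅ = 7·40·60 = 16800.
Length 3: W₁..W₃: k=1: 0+560+6·10·7=980; k=2: 480+0+6·8·7=816 → min 816 | W₂..W₄: k=2: 0+2240+10·8·40=5440; k=3: 560+0+10·7·40=3360 → min 3360 | W₃..W₅: k=3: 0+16800+8·7·60=20160; k=4: 2240+0+8·40·60=21440 → min 20160.
Length 4: W₁..W₄: k=1: 0+3360+6·10·40=5760; k=2: 480+2240+6·8·40=4640; k=3: 816+0+6·7·40=2496 → min 2496 | W₂..W₅: k=2: 0+20160+10·8·60=24960; k=3: 560+16800+10·7·60=21560; k=4: 3360+0+10·40·60=27360 → min 21560.
Top-level splits: k=1: (W₁..W₁)·(W₂..W₅) → 0+21560+6·10·60 = 25160; k=2: (W₁..W₂)·(W₃..W₅) → 480+20160+6·8·60 = 23520; k=3: (W₁..W₃)·(W₄..W₅) → 816+16800+6·7·60 = 20136; k=4: (W₁..W₄)·(W₅..W₅) → 2496+0+6·40·60 = 16896.
Best split is after W₄, i.e. k = 4.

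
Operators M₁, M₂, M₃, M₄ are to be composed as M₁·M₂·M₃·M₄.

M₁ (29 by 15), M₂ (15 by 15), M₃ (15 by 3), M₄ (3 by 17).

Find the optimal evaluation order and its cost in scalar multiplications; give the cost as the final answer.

Adjacent pairs: M₁M₂ = 29·15·15 = 6525; M₂M₃ = 15·15·3 = 675; M₃M₄ = 15·3·17 = 765.
Length 3: M₁..M₃: k=1: 0+675+29·15·3=1980; k=2: 6525+0+29·15·3=7830 → min 1980 | M₂..M₄: k=2: 0+765+15·15·17=4590; k=3: 675+0+15·3·17=1440 → min 1440.
Length 4: M₁..M₄: k=1: 0+1440+29·15·17=8835; k=2: 6525+765+29·15·17=14685; k=3: 1980+0+29·3·17=3459 → min 3459.
Optimal parenthesization: ((M₁·(M₂·M₃))·M₄) with cost 3459.

3459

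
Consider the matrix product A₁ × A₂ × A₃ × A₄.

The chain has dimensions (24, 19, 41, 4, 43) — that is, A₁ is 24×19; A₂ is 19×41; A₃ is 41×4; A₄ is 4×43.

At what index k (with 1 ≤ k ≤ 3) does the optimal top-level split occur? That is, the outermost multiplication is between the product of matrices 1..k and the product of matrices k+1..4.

Adjacent pairs: A₁A₂ = 24·19·41 = 18696; A₂A₃ = 19·41·4 = 3116; A₃A₄ = 41·4·43 = 7052.
Length 3: A₁..A₃: k=1: 0+3116+24·19·4=4940; k=2: 18696+0+24·41·4=22632 → min 4940 | A₂..A₄: k=2: 0+7052+19·41·43=40549; k=3: 3116+0+19·4·43=6384 → min 6384.
Top-level splits: k=1: (A₁..A₁)·(A₂..A₄) → 0+6384+24·19·43 = 25992; k=2: (A₁..A₂)·(A₃..A₄) → 18696+7052+24·41·43 = 68060; k=3: (A₁..A₃)·(A₄..A₄) → 4940+0+24·4·43 = 9068.
Best split is after A₃, i.e. k = 3.

3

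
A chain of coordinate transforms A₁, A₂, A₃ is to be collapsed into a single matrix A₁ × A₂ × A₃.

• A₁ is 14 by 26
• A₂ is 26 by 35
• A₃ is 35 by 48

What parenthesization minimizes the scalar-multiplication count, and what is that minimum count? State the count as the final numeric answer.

36260

(A₁ × (A₂ × A₃)): cost 61152.
((A₁ × A₂) × A₃): cost 36260.
Optimal: ((A₁ × A₂) × A₃) with cost 36260.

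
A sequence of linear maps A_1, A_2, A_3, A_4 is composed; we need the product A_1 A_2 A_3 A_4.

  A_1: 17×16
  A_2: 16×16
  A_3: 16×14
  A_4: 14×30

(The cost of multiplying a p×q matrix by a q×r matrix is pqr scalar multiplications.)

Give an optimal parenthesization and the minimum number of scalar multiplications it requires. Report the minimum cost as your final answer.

14532

Adjacent pairs: A_1A_2 = 17·16·16 = 4352; A_2A_3 = 16·16·14 = 3584; A_3A_4 = 16·14·30 = 6720.
Length 3: A_1..A_3: k=1: 0+3584+17·16·14=7392; k=2: 4352+0+17·16·14=8160 → min 7392 | A_2..A_4: k=2: 0+6720+16·16·30=14400; k=3: 3584+0+16·14·30=10304 → min 10304.
Length 4: A_1..A_4: k=1: 0+10304+17·16·30=18464; k=2: 4352+6720+17·16·30=19232; k=3: 7392+0+17·14·30=14532 → min 14532.
Optimal parenthesization: ((A_1 (A_2 A_3)) A_4) with cost 14532.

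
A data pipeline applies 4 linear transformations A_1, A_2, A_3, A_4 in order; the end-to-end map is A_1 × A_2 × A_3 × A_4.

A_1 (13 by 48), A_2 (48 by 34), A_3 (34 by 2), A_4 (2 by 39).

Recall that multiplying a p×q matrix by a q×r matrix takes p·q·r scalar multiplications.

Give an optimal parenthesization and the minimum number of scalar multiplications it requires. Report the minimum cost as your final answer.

Adjacent pairs: A_1A_2 = 13·48·34 = 21216; A_2A_3 = 48·34·2 = 3264; A_3A_4 = 34·2·39 = 2652.
Length 3: A_1..A_3: k=1: 0+3264+13·48·2=4512; k=2: 21216+0+13·34·2=22100 → min 4512 | A_2..A_4: k=2: 0+2652+48·34·39=66300; k=3: 3264+0+48·2·39=7008 → min 7008.
Length 4: A_1..A_4: k=1: 0+7008+13·48·39=31344; k=2: 21216+2652+13·34·39=41106; k=3: 4512+0+13·2·39=5526 → min 5526.
Optimal parenthesization: ((A_1 × (A_2 × A_3)) × A_4) with cost 5526.

5526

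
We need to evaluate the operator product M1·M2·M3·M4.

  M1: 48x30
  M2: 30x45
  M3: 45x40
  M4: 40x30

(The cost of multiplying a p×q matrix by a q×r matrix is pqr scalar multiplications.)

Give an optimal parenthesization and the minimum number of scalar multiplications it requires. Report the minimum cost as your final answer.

Adjacent pairs: M1M2 = 48·30·45 = 64800; M2M3 = 30·45·40 = 54000; M3M4 = 45·40·30 = 54000.
Length 3: M1..M3: k=1: 0+54000+48·30·40=111600; k=2: 64800+0+48·45·40=151200 → min 111600 | M2..M4: k=2: 0+54000+30·45·30=94500; k=3: 54000+0+30·40·30=90000 → min 90000.
Length 4: M1..M4: k=1: 0+90000+48·30·30=133200; k=2: 64800+54000+48·45·30=183600; k=3: 111600+0+48·40·30=169200 → min 133200.
Optimal parenthesization: (M1·((M2·M3)·M4)) with cost 133200.

133200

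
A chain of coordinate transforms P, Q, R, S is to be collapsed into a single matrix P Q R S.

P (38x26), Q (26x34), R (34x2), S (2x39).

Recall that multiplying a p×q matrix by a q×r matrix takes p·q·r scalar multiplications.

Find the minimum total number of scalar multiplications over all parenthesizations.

6708

Adjacent pairs: PQ = 38·26·34 = 33592; QR = 26·34·2 = 1768; RS = 34·2·39 = 2652.
Length 3: P..R: k=1: 0+1768+38·26·2=3744; k=2: 33592+0+38·34·2=36176 → min 3744 | Q..S: k=2: 0+2652+26·34·39=37128; k=3: 1768+0+26·2·39=3796 → min 3796.
Length 4: P..S: k=1: 0+3796+38·26·39=42328; k=2: 33592+2652+38·34·39=86632; k=3: 3744+0+38·2·39=6708 → min 6708.
Optimal order: ((P (Q R)) S) with cost 6708.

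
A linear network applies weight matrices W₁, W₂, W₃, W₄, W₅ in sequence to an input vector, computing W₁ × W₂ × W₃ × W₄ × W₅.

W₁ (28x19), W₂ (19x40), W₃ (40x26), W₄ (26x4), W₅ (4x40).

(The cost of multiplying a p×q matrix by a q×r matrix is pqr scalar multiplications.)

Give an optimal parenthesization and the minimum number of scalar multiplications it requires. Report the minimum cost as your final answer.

Adjacent pairs: W₁W₂ = 28·19·40 = 21280; W₂W₃ = 19·40·26 = 19760; W₃W₄ = 40·26·4 = 4160; W₄W₅ = 26·4·40 = 4160.
Length 3: W₁..W₃: k=1: 0+19760+28·19·26=33592; k=2: 21280+0+28·40·26=50400 → min 33592 | W₂..W₄: k=2: 0+4160+19·40·4=7200; k=3: 19760+0+19·26·4=21736 → min 7200 | W₃..W₅: k=3: 0+4160+40·26·40=45760; k=4: 4160+0+40·4·40=10560 → min 10560.
Length 4: W₁..W₄: k=1: 0+7200+28·19·4=9328; k=2: 21280+4160+28·40·4=29920; k=3: 33592+0+28·26·4=36504 → min 9328 | W₂..W₅: k=2: 0+10560+19·40·40=40960; k=3: 19760+4160+19·26·40=43680; k=4: 7200+0+19·4·40=10240 → min 10240.
Length 5: W₁..W₅: k=1: 0+10240+28·19·40=31520; k=2: 21280+10560+28·40·40=76640; k=3: 33592+4160+28·26·40=66872; k=4: 9328+0+28·4·40=13808 → min 13808.
Optimal parenthesization: ((W₁ × (W₂ × (W₃ × W₄))) × W₅) with cost 13808.

13808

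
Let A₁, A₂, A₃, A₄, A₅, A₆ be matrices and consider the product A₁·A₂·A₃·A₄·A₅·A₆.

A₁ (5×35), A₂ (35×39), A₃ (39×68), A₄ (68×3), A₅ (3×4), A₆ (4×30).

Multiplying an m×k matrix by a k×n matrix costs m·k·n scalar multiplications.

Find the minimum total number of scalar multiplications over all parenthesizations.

Adjacent pairs: A₁A₂ = 5·35·39 = 6825; A₂A₃ = 35·39·68 = 92820; A₃A₄ = 39·68·3 = 7956; A₄A₅ = 68·3·4 = 816; A₅A₆ = 3·4·30 = 360.
Length 3: A₁..A₃: k=1: 0+92820+5·35·68=104720; k=2: 6825+0+5·39·68=20085 → min 20085 | A₂..A₄: k=2: 0+7956+35·39·3=12051; k=3: 92820+0+35·68·3=99960 → min 12051 | A₃..A₅: k=3: 0+816+39·68·4=11424; k=4: 7956+0+39·3·4=8424 → min 8424 | A₄..A₆: k=4: 0+360+68·3·30=6480; k=5: 816+0+68·4·30=8976 → min 6480.
Length 4: A₁..A₄: k=1: 0+12051+5·35·3=12576; k=2: 6825+7956+5·39·3=15366; k=3: 20085+0+5·68·3=21105 → min 12576 | A₂..A₅: k=2: 0+8424+35·39·4=13884; k=3: 92820+816+35·68·4=103156; k=4: 12051+0+35·3·4=12471 → min 12471 | A₃..A₆: k=3: 0+6480+39·68·30=86040; k=4: 7956+360+39·3·30=11826; k=5: 8424+0+39·4·30=13104 → min 11826.
Length 5: A₁..A₅: k=1: 0+12471+5·35·4=13171; k=2: 6825+8424+5·39·4=16029; k=3: 20085+816+5·68·4=22261; k=4: 12576+0+5·3·4=12636 → min 12636 | A₂..A₆: k=2: 0+11826+35·39·30=52776; k=3: 92820+6480+35·68·30=170700; k=4: 12051+360+35·3·30=15561; k=5: 12471+0+35·4·30=16671 → min 15561.
Length 6: A₁..A₆: k=1: 0+15561+5·35·30=20811; k=2: 6825+11826+5·39·30=24501; k=3: 20085+6480+5·68·30=36765; k=4: 12576+360+5·3·30=13386; k=5: 12636+0+5·4·30=13236 → min 13236.
Optimal order: (((A₁·(A₂·(A₃·A₄)))·A₅)·A₆) with cost 13236.

13236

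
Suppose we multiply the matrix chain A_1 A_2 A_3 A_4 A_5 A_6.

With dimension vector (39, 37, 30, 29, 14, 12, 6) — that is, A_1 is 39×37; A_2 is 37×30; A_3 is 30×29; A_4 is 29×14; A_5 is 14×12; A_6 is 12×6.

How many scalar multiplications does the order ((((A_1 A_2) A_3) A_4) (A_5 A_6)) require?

(A_1 A_2): 39×37 by 37×30 → 39×30, cost 39·37·30 = 43290
((A_1 A_2) A_3): 39×30 by 30×29 → 39×29, cost 39·30·29 = 33930; cumulative 77220
(((A_1 A_2) A_3) A_4): 39×29 by 29×14 → 39×14, cost 39·29·14 = 15834; cumulative 93054
(A_5 A_6): 14×12 by 12×6 → 14×6, cost 14·12·6 = 1008
((((A_1 A_2) A_3) A_4) (A_5 A_6)): 39×14 by 14×6 → 39×6, cost 39·14·6 = 3276; cumulative 97338
Total: 97338 scalar multiplications.

97338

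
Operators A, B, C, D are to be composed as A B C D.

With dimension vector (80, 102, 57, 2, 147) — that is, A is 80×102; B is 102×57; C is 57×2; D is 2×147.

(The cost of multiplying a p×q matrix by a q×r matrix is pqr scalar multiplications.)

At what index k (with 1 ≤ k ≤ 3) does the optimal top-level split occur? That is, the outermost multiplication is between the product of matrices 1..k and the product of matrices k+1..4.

3

Adjacent pairs: AB = 80·102·57 = 465120; BC = 102·57·2 = 11628; CD = 57·2·147 = 16758.
Length 3: A..C: k=1: 0+11628+80·102·2=27948; k=2: 465120+0+80·57·2=474240 → min 27948 | B..D: k=2: 0+16758+102·57·147=871416; k=3: 11628+0+102·2·147=41616 → min 41616.
Top-level splits: k=1: (A..A)·(B..D) → 0+41616+80·102·147 = 1241136; k=2: (A..B)·(C..D) → 465120+16758+80·57·147 = 1152198; k=3: (A..C)·(D..D) → 27948+0+80·2·147 = 51468.
Best split is after C, i.e. k = 3.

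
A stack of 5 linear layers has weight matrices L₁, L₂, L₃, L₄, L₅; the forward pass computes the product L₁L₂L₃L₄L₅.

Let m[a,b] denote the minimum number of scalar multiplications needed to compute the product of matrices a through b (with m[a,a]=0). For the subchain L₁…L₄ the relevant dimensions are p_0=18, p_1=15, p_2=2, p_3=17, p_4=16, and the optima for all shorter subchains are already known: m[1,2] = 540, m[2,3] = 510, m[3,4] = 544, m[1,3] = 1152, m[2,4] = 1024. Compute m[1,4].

m[1,4] = min over k∈[1,3] of m[1,k]+m[k+1,4]+p_{0}·p_k·p_{4}.
k=1: 0 + 1024 + 18·15·16 = 5344; k=2: 540 + 544 + 18·2·16 = 1660; k=3: 1152 + 0 + 18·17·16 = 6048.
Minimum: 1660 at k=2.

1660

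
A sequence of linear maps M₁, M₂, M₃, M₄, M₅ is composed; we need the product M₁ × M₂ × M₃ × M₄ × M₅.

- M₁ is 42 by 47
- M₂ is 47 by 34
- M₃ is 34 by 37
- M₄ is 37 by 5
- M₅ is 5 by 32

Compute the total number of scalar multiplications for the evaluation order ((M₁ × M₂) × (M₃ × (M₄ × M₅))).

(M₁ × M₂): 42×47 by 47×34 → 42×34, cost 42·47·34 = 67116
(M₄ × M₅): 37×5 by 5×32 → 37×32, cost 37·5·32 = 5920
(M₃ × (M₄ × M₅)): 34×37 by 37×32 → 34×32, cost 34·37·32 = 40256; cumulative 46176
((M₁ × M₂) × (M₃ × (M₄ × M₅))): 42×34 by 34×32 → 42×32, cost 42·34·32 = 45696; cumulative 158988
Total: 158988 scalar multiplications.

158988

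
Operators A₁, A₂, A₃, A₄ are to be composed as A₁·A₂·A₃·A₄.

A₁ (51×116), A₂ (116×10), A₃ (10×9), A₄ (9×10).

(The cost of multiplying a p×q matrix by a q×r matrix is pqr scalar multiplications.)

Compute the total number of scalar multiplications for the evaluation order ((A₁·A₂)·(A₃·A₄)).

(A₁·A₂): 51×116 by 116×10 → 51×10, cost 51·116·10 = 59160
(A₃·A₄): 10×9 by 9×10 → 10×10, cost 10·9·10 = 900
((A₁·A₂)·(A₃·A₄)): 51×10 by 10×10 → 51×10, cost 51·10·10 = 5100; cumulative 65160
Total: 65160 scalar multiplications.

65160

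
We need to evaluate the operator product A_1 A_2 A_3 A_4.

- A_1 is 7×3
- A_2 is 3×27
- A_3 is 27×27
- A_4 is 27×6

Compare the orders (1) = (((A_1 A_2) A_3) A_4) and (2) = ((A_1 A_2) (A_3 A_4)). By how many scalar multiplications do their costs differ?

Order (1) = (((A_1 A_2) A_3) A_4): (A_1 A_2): 7×3 by 3×27 → 7×27, cost 7·3·27 = 567; ((A_1 A_2) A_3): 7×27 by 27×27 → 7×27, cost 7·27·27 = 5103; cumulative 5670; (((A_1 A_2) A_3) A_4): 7×27 by 27×6 → 7×6, cost 7·27·6 = 1134; cumulative 6804. Total 6804.
Order (2) = ((A_1 A_2) (A_3 A_4)): (A_1 A_2): 7×3 by 3×27 → 7×27, cost 7·3·27 = 567; (A_3 A_4): 27×27 by 27×6 → 27×6, cost 27·27·6 = 4374; ((A_1 A_2) (A_3 A_4)): 7×27 by 27×6 → 7×6, cost 7·27·6 = 1134; cumulative 6075. Total 6075.
Difference: |6804 − 6075| = 729.

729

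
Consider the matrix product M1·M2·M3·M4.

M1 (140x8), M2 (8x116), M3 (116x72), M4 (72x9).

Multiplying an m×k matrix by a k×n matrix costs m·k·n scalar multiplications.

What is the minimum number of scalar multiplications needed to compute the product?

Adjacent pairs: M1M2 = 140·8·116 = 129920; M2M3 = 8·116·72 = 66816; M3M4 = 116·72·9 = 75168.
Length 3: M1..M3: k=1: 0+66816+140·8·72=147456; k=2: 129920+0+140·116·72=1299200 → min 147456 | M2..M4: k=2: 0+75168+8·116·9=83520; k=3: 66816+0+8·72·9=72000 → min 72000.
Length 4: M1..M4: k=1: 0+72000+140·8·9=82080; k=2: 129920+75168+140·116·9=351248; k=3: 147456+0+140·72·9=238176 → min 82080.
Optimal order: (M1·((M2·M3)·M4)) with cost 82080.

82080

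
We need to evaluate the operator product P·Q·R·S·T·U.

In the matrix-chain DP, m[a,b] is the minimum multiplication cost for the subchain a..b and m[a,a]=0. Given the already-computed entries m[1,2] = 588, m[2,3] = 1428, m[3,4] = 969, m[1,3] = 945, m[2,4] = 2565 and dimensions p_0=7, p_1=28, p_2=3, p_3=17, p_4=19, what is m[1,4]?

m[1,4] = min over k∈[1,3] of m[1,k]+m[k+1,4]+p_{0}·p_k·p_{4}.
k=1: 0 + 2565 + 7·28·19 = 6289; k=2: 588 + 969 + 7·3·19 = 1956; k=3: 945 + 0 + 7·17·19 = 3206.
Minimum: 1956 at k=2.

1956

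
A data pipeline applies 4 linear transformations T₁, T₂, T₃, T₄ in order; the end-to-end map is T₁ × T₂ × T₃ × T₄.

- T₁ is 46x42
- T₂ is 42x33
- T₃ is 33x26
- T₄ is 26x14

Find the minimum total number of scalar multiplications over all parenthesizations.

58464

Adjacent pairs: T₁T₂ = 46·42·33 = 63756; T₂T₃ = 42·33·26 = 36036; T₃T₄ = 33·26·14 = 12012.
Length 3: T₁..T₃: k=1: 0+36036+46·42·26=86268; k=2: 63756+0+46·33·26=103224 → min 86268 | T₂..T₄: k=2: 0+12012+42·33·14=31416; k=3: 36036+0+42·26·14=51324 → min 31416.
Length 4: T₁..T₄: k=1: 0+31416+46·42·14=58464; k=2: 63756+12012+46·33·14=97020; k=3: 86268+0+46·26·14=103012 → min 58464.
Optimal order: (T₁ × (T₂ × (T₃ × T₄))) with cost 58464.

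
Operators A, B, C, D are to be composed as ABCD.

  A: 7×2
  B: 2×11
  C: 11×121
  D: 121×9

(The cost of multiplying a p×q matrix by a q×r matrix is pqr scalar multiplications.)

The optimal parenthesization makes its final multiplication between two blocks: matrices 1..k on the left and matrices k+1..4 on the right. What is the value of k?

1

Adjacent pairs: AB = 7·2·11 = 154; BC = 2·11·121 = 2662; CD = 11·121·9 = 11979.
Length 3: A..C: k=1: 0+2662+7·2·121=4356; k=2: 154+0+7·11·121=9471 → min 4356 | B..D: k=2: 0+11979+2·11·9=12177; k=3: 2662+0+2·121·9=4840 → min 4840.
Top-level splits: k=1: (A..A)·(B..D) → 0+4840+7·2·9 = 4966; k=2: (A..B)·(C..D) → 154+11979+7·11·9 = 12826; k=3: (A..C)·(D..D) → 4356+0+7·121·9 = 11979.
Best split is after A, i.e. k = 1.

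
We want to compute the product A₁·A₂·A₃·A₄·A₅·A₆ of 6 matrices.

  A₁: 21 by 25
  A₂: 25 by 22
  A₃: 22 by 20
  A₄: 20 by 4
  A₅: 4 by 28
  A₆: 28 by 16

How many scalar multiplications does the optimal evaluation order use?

Adjacent pairs: A₁A₂ = 21·25·22 = 11550; A₂A₃ = 25·22·20 = 11000; A₃A₄ = 22·20·4 = 1760; A₄A₅ = 20·4·28 = 2240; A₅A₆ = 4·28·16 = 1792.
Length 3: A₁..A₃: k=1: 0+11000+21·25·20=21500; k=2: 11550+0+21·22·20=20790 → min 20790 | A₂..A₄: k=2: 0+1760+25·22·4=3960; k=3: 11000+0+25·20·4=13000 → min 3960 | A₃..A₅: k=3: 0+2240+22·20·28=14560; k=4: 1760+0+22·4·28=4224 → min 4224 | A₄..A₆: k=4: 0+1792+20·4·16=3072; k=5: 2240+0+20·28·16=11200 → min 3072.
Length 4: A₁..A₄: k=1: 0+3960+21·25·4=6060; k=2: 11550+1760+21·22·4=15158; k=3: 20790+0+21·20·4=22470 → min 6060 | A₂..A₅: k=2: 0+4224+25·22·28=19624; k=3: 11000+2240+25·20·28=27240; k=4: 3960+0+25·4·28=6760 → min 6760 | A₃..A₆: k=3: 0+3072+22·20·16=10112; k=4: 1760+1792+22·4·16=4960; k=5: 4224+0+22·28·16=14080 → min 4960.
Length 5: A₁..A₅: k=1: 0+6760+21·25·28=21460; k=2: 11550+4224+21·22·28=28710; k=3: 20790+2240+21·20·28=34790; k=4: 6060+0+21·4·28=8412 → min 8412 | A₂..A₆: k=2: 0+4960+25·22·16=13760; k=3: 11000+3072+25·20·16=22072; k=4: 3960+1792+25·4·16=7352; k=5: 6760+0+25·28·16=17960 → min 7352.
Length 6: A₁..A₆: k=1: 0+7352+21·25·16=15752; k=2: 11550+4960+21·22·16=23902; k=3: 20790+3072+21·20·16=30582; k=4: 6060+1792+21·4·16=9196; k=5: 8412+0+21·28·16=17820 → min 9196.
Optimal order: ((A₁·(A₂·(A₃·A₄)))·(A₅·A₆)) with cost 9196.

9196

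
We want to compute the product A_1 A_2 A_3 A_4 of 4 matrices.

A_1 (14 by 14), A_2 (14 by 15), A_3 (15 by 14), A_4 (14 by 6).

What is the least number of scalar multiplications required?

3696

Adjacent pairs: A_1A_2 = 14·14·15 = 2940; A_2A_3 = 14·15·14 = 2940; A_3A_4 = 15·14·6 = 1260.
Length 3: A_1..A_3: k=1: 0+2940+14·14·14=5684; k=2: 2940+0+14·15·14=5880 → min 5684 | A_2..A_4: k=2: 0+1260+14·15·6=2520; k=3: 2940+0+14·14·6=4116 → min 2520.
Length 4: A_1..A_4: k=1: 0+2520+14·14·6=3696; k=2: 2940+1260+14·15·6=5460; k=3: 5684+0+14·14·6=6860 → min 3696.
Optimal order: (A_1 (A_2 (A_3 A_4))) with cost 3696.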